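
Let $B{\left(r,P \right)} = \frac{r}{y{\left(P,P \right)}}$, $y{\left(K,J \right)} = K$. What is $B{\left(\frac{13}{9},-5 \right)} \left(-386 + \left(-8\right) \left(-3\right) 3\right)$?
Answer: $\frac{4082}{45} \approx 90.711$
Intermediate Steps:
$B{\left(r,P \right)} = \frac{r}{P}$
$B{\left(\frac{13}{9},-5 \right)} \left(-386 + \left(-8\right) \left(-3\right) 3\right) = \frac{13 \cdot \frac{1}{9}}{-5} \left(-386 + \left(-8\right) \left(-3\right) 3\right) = 13 \cdot \frac{1}{9} \left(- \frac{1}{5}\right) \left(-386 + 24 \cdot 3\right) = \frac{13}{9} \left(- \frac{1}{5}\right) \left(-386 + 72\right) = \left(- \frac{13}{45}\right) \left(-314\right) = \frac{4082}{45}$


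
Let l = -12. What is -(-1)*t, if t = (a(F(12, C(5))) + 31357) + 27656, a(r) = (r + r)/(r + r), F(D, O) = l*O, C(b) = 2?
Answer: 59014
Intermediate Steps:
F(D, O) = -12*O
a(r) = 1 (a(r) = (2*r)/((2*r)) = (2*r)*(1/(2*r)) = 1)
t = 59014 (t = (1 + 31357) + 27656 = 31358 + 27656 = 59014)
-(-1)*t = -(-1)*59014 = -1*(-59014) = 59014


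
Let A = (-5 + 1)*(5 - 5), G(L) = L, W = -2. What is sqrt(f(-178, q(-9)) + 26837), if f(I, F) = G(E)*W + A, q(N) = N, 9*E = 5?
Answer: sqrt(241523)/3 ≈ 163.82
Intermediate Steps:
E = 5/9 (E = (1/9)*5 = 5/9 ≈ 0.55556)
A = 0 (A = -4*0 = 0)
f(I, F) = -10/9 (f(I, F) = (5/9)*(-2) + 0 = -10/9 + 0 = -10/9)
sqrt(f(-178, q(-9)) + 26837) = sqrt(-10/9 + 26837) = sqrt(241523/9) = sqrt(241523)/3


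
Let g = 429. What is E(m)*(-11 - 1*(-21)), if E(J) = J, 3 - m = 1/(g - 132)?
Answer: 8900/297 ≈ 29.966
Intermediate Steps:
m = 890/297 (m = 3 - 1/(429 - 132) = 3 - 1/297 = 890/297 ≈ 2.9966)
E(m)*(-11 - 1*(-21)) = 890*(-11 - 1*(-21))/297 = 890*(-11 + 21)/297 = (890/297)*10 = 8900/297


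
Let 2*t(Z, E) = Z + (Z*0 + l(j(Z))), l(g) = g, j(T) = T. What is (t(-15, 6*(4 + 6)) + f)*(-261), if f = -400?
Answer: 108315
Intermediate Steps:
t(Z, E) = Z (t(Z, E) = (Z + (Z*0 + Z))/2 = (Z + (0 + Z))/2 = (Z + Z)/2 = (2*Z)/2 = Z)
(t(-15, 6*(4 + 6)) + f)*(-261) = (-15 - 400)*(-261) = -415*(-261) = 108315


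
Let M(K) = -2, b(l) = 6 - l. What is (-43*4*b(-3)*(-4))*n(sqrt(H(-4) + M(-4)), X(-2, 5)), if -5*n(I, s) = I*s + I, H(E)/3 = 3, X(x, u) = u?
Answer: -37152*sqrt(7)/5 ≈ -19659.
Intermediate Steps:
H(E) = 9 (H(E) = 3*3 = 9)
n(I, s) = -I/5 - I*s/5 (n(I, s) = -(I*s + I)/5 = -(I + I*s)/5 = -I/5 - I*s/5)
(-43*4*b(-3)*(-4))*n(sqrt(H(-4) + M(-4)), X(-2, 5)) = (-43*4*(6 - 1*(-3))*(-4))*(-sqrt(9 - 2)*(1 + 5)/5) = (-43*4*(6 + 3)*(-4))*(-1/5*sqrt(7)*6) = (-43*4*9*(-4))*(-6*sqrt(7)/5) = (-1548*(-4))*(-6*sqrt(7)/5) = (-43*(-144))*(-6*sqrt(7)/5) = 6192*(-6*sqrt(7)/5) = -37152*sqrt(7)/5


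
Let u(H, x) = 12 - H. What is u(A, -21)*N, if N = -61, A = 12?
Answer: 0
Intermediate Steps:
u(A, -21)*N = (12 - 1*12)*(-61) = (12 - 12)*(-61) = 0*(-61) = 0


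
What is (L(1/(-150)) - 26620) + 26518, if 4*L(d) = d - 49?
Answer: -68551/600 ≈ -114.25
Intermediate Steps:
L(d) = -49/4 + d/4 (L(d) = (d - 49)/4 = (-49 + d)/4 = -49/4 + d/4)
(L(1/(-150)) - 26620) + 26518 = ((-49/4 + (¼)/(-150)) - 26620) + 26518 = ((-49/4 + (¼)*(-1/150)) - 26620) + 26518 = ((-49/4 - 1/600) - 26620) + 26518 = (-7351/600 - 26620) + 26518 = -15979351/600 + 26518 = -68551/600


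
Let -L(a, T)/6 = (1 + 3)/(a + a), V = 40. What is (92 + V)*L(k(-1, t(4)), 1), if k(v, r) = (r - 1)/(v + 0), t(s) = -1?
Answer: -792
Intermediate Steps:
k(v, r) = (-1 + r)/v
L(a, T) = -12/a (L(a, T) = -6*(1 + 3)/(a + a) = -24/(2*a) = -24*1/(2*a) = -12/a)
(92 + V)*L(k(-1, t(4)), 1) = (92 + 40)*(-12*(-1/(-1 - 1))) = 132*(-12/((-1*(-2)))) = 132*(-12/2) = 132*(-12*½) = 132*(-6) = -792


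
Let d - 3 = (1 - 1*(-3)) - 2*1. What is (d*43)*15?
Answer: 3225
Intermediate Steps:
d = 5 (d = 3 + ((1 - 1*(-3)) - 2*1) = 3 + ((1 + 3) - 2) = 3 + (4 - 2) = 3 + 2 = 5)
(d*43)*15 = (5*43)*15 = 215*15 = 3225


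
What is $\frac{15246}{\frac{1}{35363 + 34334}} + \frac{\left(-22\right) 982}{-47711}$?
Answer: $\frac{50697730664086}{47711} \approx 1.0626 \cdot 10^{9}$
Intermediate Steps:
$\frac{15246}{\frac{1}{35363 + 34334}} + \frac{\left(-22\right) 982}{-47711} = \frac{15246}{\frac{1}{69697}} - - \frac{21604}{47711} = 15246 \frac{1}{\frac{1}{69697}} + \frac{21604}{47711} = 15246 \cdot 69697 + \frac{21604}{47711} = 1062600462 + \frac{21604}{47711} = \frac{50697730664086}{47711}$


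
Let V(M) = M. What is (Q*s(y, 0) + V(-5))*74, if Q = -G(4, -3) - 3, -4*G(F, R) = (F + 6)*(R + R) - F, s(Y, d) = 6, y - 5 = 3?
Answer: -8806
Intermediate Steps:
y = 8 (y = 5 + 3 = 8)
G(F, R) = F/4 - R*(6 + F)/2 (G(F, R) = -((F + 6)*(R + R) - F)/4 = -((6 + F)*(2*R) - F)/4 = -(2*R*(6 + F) - F)/4 = -(-F + 2*R*(6 + F))/4 = F/4 - R*(6 + F)/2)
Q = -19 (Q = -(-3*(-3) + (¼)*4 - ½*4*(-3)) - 3 = -(9 + 1 + 6) - 3 = -1*16 - 3 = -16 - 3 = -19)
(Q*s(y, 0) + V(-5))*74 = (-19*6 - 5)*74 = (-114 - 5)*74 = -119*74 = -8806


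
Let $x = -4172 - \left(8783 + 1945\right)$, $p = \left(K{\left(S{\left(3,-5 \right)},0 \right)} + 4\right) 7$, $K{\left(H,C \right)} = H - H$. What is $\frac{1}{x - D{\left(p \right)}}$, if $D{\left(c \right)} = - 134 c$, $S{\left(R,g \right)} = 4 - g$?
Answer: $- \frac{1}{11148} \approx -8.9702 \cdot 10^{-5}$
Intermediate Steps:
$K{\left(H,C \right)} = 0$
$p = 28$ ($p = \left(0 + 4\right) 7 = 4 \cdot 7 = 28$)
$x = -14900$ ($x = -4172 - 10728 = -14900$)
$\frac{1}{x - D{\left(p \right)}} = \frac{1}{-14900 - \left(-134\right) 28} = \frac{1}{-14900 - -3752} = \frac{1}{-14900 + 3752} = \frac{1}{-11148} = - \frac{1}{11148}$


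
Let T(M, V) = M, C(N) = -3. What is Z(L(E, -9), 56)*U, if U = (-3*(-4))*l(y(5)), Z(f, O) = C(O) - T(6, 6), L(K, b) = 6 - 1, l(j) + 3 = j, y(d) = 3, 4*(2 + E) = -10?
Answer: 0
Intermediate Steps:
E = -9/2 (E = -2 + (¼)*(-10) = -2 - 5/2 = -9/2 ≈ -4.5000)
l(j) = -3 + j
L(K, b) = 5
Z(f, O) = -9 (Z(f, O) = -3 - 1*6 = -3 - 6 = -9)
U = 0 (U = (-3*(-4))*(-3 + 3) = 12*0 = 0)
Z(L(E, -9), 56)*U = -9*0 = 0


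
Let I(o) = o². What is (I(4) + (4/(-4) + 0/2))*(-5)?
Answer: -75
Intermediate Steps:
(I(4) + (4/(-4) + 0/2))*(-5) = (4² + (4/(-4) + 0/2))*(-5) = (16 + (4*(-¼) + 0*(½)))*(-5) = (16 + (-1 + 0))*(-5) = (16 - 1)*(-5) = 15*(-5) = -75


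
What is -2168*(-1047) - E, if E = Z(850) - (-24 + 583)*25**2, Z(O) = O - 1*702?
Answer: 2619123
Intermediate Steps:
Z(O) = -702 + O (Z(O) = O - 702 = -702 + O)
E = -349227 (E = (-702 + 850) - (-24 + 583)*25**2 = 148 - 559*625 = 148 - 1*349375 = 148 - 349375 = -349227)
-2168*(-1047) - E = -2168*(-1047) - 1*(-349227) = 2269896 + 349227 = 2619123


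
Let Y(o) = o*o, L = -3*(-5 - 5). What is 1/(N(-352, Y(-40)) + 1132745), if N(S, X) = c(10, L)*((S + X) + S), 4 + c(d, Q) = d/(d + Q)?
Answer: 1/1129385 ≈ 8.8544e-7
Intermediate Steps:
L = 30 (L = -3*(-10) = 30)
Y(o) = o**2
c(d, Q) = -4 + d/(Q + d) (c(d, Q) = -4 + d/(d + Q) = -4 + d/(Q + d))
N(S, X) = -15*S/2 - 15*X/4 (N(S, X) = ((-4*30 - 3*10)/(30 + 10))*((S + X) + S) = ((-120 - 30)/40)*(X + 2*S) = ((1/40)*(-150))*(X + 2*S) = -15*(X + 2*S)/4 = -15*S/2 - 15*X/4)
1/(N(-352, Y(-40)) + 1132745) = 1/((-15/2*(-352) - 15/4*(-40)**2) + 1132745) = 1/((2640 - 15/4*1600) + 1132745) = 1/((2640 - 6000) + 1132745) = 1/(-3360 + 1132745) = 1/1129385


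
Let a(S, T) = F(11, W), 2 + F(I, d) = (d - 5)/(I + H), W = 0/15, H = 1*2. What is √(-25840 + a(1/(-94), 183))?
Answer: I*√4367363/13 ≈ 160.76*I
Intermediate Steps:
H = 2
W = 0 (W = 0*(1/15) = 0)
F(I, d) = -2 + (-5 + d)/(2 + I) (F(I, d) = -2 + (d - 5)/(I + 2) = -2 + (-5 + d)/(2 + I))
a(S, T) = -31/13 (a(S, T) = (-9 + 0 - 2*11)/(2 + 11) = (-9 + 0 - 22)/13 = (1/13)*(-31) = -31/13)
√(-25840 + a(1/(-94), 183)) = √(-25840 - 31/13) = √(-335951/13) = I*√4367363/13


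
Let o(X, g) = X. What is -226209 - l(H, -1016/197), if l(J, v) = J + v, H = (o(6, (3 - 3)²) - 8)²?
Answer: -44562945/197 ≈ -2.2621e+5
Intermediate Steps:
H = 4 (H = (6 - 8)² = (-2)² = 4)
-226209 - l(H, -1016/197) = -226209 - (4 - 1016/197) = -226209 - 1*(-228/197) = -226209 + 228/197 = -44562945/197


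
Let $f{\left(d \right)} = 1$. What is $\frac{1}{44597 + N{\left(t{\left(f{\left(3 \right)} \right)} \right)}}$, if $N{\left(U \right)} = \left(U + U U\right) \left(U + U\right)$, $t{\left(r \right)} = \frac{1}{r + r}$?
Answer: $\frac{4}{178391} \approx 2.2423 \cdot 10^{-5}$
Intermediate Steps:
$t{\left(r \right)} = \frac{1}{2 r}$
$N{\left(U \right)} = 2 U \left(U + U^{2}\right)$ ($N{\left(U \right)} = \left(U + U^{2}\right) 2 U = 2 U \left(U + U^{2}\right)$)
$\frac{1}{44597 + N{\left(t{\left(f{\left(3 \right)} \right)} \right)}} = \frac{1}{44597 + 2 \left(\frac{1}{2 \cdot 1}\right)^{2} \left(1 + \frac{1}{2 \cdot 1}\right)} = \frac{1}{44597 + 2 \left(\frac{1}{2} \cdot 1\right)^{2} \left(1 + \frac{1}{2} \cdot 1\right)} = \frac{1}{44597 + \frac{2 \left(1 + \frac{1}{2}\right)}{4}} = \frac{1}{44597 + 2 \cdot \frac{1}{4} \cdot \frac{3}{2}} = \frac{1}{44597 + \frac{3}{4}} = \frac{1}{\frac{178391}{4}} = \frac{4}{178391}$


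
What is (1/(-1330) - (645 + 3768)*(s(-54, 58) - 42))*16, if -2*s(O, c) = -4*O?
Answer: 7043147992/665 ≈ 1.0591e+7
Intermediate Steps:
s(O, c) = 2*O (s(O, c) = -(-2)*O = 2*O)
(1/(-1330) - (645 + 3768)*(s(-54, 58) - 42))*16 = (1/(-1330) - (645 + 3768)*(2*(-54) - 42))*16 = (-1/1330 - 4413*(-108 - 42))*16 = (-1/1330 - 4413*(-150))*16 = (-1/1330 - 1*(-661950))*16 = (-1/1330 + 661950)*16 = (880393499/1330)*16 = 7043147992/665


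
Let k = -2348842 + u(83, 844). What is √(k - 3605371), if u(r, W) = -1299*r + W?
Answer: I*√6061186 ≈ 2461.9*I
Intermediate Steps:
u(r, W) = W - 1299*r
k = -2455815 (k = -2348842 + (844 - 1299*83) = -2348842 + (844 - 107817) = -2348842 - 106973 = -2455815)
√(k - 3605371) = √(-2455815 - 3605371) = √(-6061186) = I*√6061186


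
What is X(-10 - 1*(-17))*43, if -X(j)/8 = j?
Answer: -2408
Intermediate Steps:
X(j) = -8*j
X(-10 - 1*(-17))*43 = -8*(-10 - 1*(-17))*43 = -8*(-10 + 17)*43 = -8*7*43 = -56*43 = -2408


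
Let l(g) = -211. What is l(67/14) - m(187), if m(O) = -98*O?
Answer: 18115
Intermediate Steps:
l(67/14) - m(187) = -211 - (-98)*187 = -211 - 1*(-18326) = -211 + 18326 = 18115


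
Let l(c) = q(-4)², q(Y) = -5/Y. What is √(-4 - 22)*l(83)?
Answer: 25*I*√26/16 ≈ 7.9672*I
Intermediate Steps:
l(c) = 25/16 (l(c) = (-5/(-4))² = (-5*(-¼))² = (5/4)² = 25/16)
√(-4 - 22)*l(83) = √(-4 - 22)*(25/16) = √(-26)*(25/16) = (I*√26)*(25/16) = 25*I*√26/16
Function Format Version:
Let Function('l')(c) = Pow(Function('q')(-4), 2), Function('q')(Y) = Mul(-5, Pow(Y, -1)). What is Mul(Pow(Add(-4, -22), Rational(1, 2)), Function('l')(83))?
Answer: Mul(Rational(25, 16), I, Pow(26, Rational(1, 2))) ≈ Mul(7.9672, I)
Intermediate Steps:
Function('l')(c) = Rational(25, 16) (Function('l')(c) = Pow(Mul(-5, Pow(-4, -1)), 2) = Pow(Mul(-5, Rational(-1, 4)), 2) = Pow(Rational(5, 4), 2) = Rational(25, 16))
Mul(Pow(Add(-4, -22), Rational(1, 2)), Function('l')(83)) = Mul(Pow(Add(-4, -22), Rational(1, 2)), Rational(25, 16)) = Mul(Pow(-26, Rational(1, 2)), Rational(25, 16)) = Mul(Mul(I, Pow(26, Rational(1, 2))), Rational(25, 16)) = Mul(Rational(25, 16), I, Pow(26, Rational(1, 2)))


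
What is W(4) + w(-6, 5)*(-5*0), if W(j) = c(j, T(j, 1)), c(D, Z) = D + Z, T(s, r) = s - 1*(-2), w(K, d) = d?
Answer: 10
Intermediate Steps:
T(s, r) = 2 + s (T(s, r) = s + 2 = 2 + s)
W(j) = 2 + 2*j (W(j) = j + (2 + j) = 2 + 2*j)
W(4) + w(-6, 5)*(-5*0) = (2 + 2*4) + 5*(-5*0) = (2 + 8) + 5*0 = 10 + 0 = 10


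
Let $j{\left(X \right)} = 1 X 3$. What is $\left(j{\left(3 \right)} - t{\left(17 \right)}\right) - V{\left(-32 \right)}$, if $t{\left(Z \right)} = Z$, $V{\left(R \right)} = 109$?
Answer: $-117$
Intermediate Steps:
$j{\left(X \right)} = 3 X$ ($j{\left(X \right)} = X 3 = 3 X$)
$\left(j{\left(3 \right)} - t{\left(17 \right)}\right) - V{\left(-32 \right)} = \left(3 \cdot 3 - 17\right) - 109 = \left(9 - 17\right) - 109 = -8 - 109 = -117$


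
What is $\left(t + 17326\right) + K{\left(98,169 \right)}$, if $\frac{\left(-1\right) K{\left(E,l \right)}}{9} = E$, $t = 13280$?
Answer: $29724$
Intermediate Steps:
$K{\left(E,l \right)} = - 9 E$
$\left(t + 17326\right) + K{\left(98,169 \right)} = \left(13280 + 17326\right) - 882 = 30606 - 882 = 29724$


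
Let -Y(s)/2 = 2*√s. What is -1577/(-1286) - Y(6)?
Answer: 1577/1286 + 4*√6 ≈ 11.024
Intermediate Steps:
Y(s) = -4*√s
-1577/(-1286) - Y(6) = -1577/(-1286) - (-4)*√6 = -1577*(-1/1286) + 4*√6 = 1577/1286 + 4*√6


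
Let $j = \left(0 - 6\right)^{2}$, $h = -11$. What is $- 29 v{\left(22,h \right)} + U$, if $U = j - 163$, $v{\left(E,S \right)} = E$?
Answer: $-765$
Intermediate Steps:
$j = 36$ ($j = \left(-6\right)^{2} = 36$)
$U = -127$ ($U = 36 - 163 = -127$)
$- 29 v{\left(22,h \right)} + U = \left(-29\right) 22 - 127 = -638 - 127 = -765$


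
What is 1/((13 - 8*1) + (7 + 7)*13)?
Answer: 1/187 ≈ 0.0053476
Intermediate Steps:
1/((13 - 8*1) + (7 + 7)*13) = 1/((13 - 8) + 14*13) = 1/(5 + 182) = 1/187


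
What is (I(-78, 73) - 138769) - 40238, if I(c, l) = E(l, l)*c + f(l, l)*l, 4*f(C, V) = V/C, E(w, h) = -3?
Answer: -715019/4 ≈ -1.7875e+5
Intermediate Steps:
f(C, V) = V/(4*C) (f(C, V) = (V/C)/4 = V/(4*C))
I(c, l) = -3*c + l/4 (I(c, l) = -3*c + (l/(4*l))*l = -3*c + l/4)
(I(-78, 73) - 138769) - 40238 = ((-3*(-78) + (¼)*73) - 138769) - 40238 = ((234 + 73/4) - 138769) - 40238 = (1009/4 - 138769) - 40238 = -554067/4 - 40238 = -715019/4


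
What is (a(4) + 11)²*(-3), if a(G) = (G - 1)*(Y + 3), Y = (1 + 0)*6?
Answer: -4332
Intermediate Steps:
Y = 6 (Y = 1*6 = 6)
a(G) = -9 + 9*G (a(G) = (G - 1)*(6 + 3) = (-1 + G)*9 = -9 + 9*G)
(a(4) + 11)²*(-3) = ((-9 + 9*4) + 11)²*(-3) = ((-9 + 36) + 11)²*(-3) = (27 + 11)²*(-3) = 38²*(-3) = 1444*(-3) = -4332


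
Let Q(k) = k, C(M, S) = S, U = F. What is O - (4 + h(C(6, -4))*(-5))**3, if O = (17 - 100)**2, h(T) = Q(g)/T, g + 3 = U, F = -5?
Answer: 7105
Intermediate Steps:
U = -5
g = -8 (g = -3 - 5 = -8)
h(T) = -8/T
O = 6889 (O = (-83)**2 = 6889)
O - (4 + h(C(6, -4))*(-5))**3 = 6889 - (4 - 8/(-4)*(-5))**3 = 6889 - (4 - 8*(-1/4)*(-5))**3 = 6889 - (4 + 2*(-5))**3 = 6889 - (4 - 10)**3 = 6889 - 1*(-6)**3 = 6889 - 1*(-216) = 6889 + 216 = 7105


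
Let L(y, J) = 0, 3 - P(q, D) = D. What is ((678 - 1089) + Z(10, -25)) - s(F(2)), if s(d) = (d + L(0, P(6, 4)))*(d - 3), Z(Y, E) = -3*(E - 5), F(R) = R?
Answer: -319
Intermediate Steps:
P(q, D) = 3 - D
Z(Y, E) = 15 - 3*E (Z(Y, E) = -3*(-5 + E) = 15 - 3*E)
s(d) = d*(-3 + d) (s(d) = (d + 0)*(d - 3) = d*(-3 + d))
((678 - 1089) + Z(10, -25)) - s(F(2)) = ((678 - 1089) + (15 - 3*(-25))) - 2*(-3 + 2) = (-411 + (15 + 75)) - 2*(-1) = (-411 + 90) - 1*(-2) = -321 + 2 = -319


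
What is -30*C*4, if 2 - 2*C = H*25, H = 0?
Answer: -120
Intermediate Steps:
C = 1 (C = 1 - 0*25 = 1 - 1/2*0 = 1 + 0 = 1)
-30*C*4 = -30*1*4 = -30*4 = -120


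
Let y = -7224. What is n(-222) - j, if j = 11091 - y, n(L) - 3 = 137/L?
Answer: -4065401/222 ≈ -18313.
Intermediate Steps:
n(L) = 3 + 137/L
j = 18315 (j = 11091 - 1*(-7224) = 11091 + 7224 = 18315)
n(-222) - j = (3 + 137/(-222)) - 1*18315 = (3 + 137*(-1/222)) - 18315 = (3 - 137/222) - 18315 = 529/222 - 18315 = -4065401/222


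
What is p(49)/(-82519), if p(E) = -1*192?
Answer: 192/82519 ≈ 0.0023267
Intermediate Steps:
p(E) = -192
p(49)/(-82519) = -192/(-82519) = -192*(-1/82519) = 192/82519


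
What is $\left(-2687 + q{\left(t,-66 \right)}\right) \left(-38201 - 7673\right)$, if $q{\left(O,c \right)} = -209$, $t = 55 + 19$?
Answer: $132851104$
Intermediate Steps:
$t = 74$
$\left(-2687 + q{\left(t,-66 \right)}\right) \left(-38201 - 7673\right) = \left(-2687 - 209\right) \left(-38201 - 7673\right) = \left(-2896\right) \left(-45874\right) = 132851104$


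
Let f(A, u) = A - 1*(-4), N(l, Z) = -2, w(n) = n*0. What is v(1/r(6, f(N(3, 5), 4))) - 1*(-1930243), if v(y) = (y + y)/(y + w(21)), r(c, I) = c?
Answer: 1930245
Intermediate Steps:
w(n) = 0
f(A, u) = 4 + A (f(A, u) = A + 4 = 4 + A)
v(y) = 2 (v(y) = (y + y)/(y + 0) = (2*y)/y = 2)
v(1/r(6, f(N(3, 5), 4))) - 1*(-1930243) = 2 - 1*(-1930243) = 2 + 1930243 = 1930245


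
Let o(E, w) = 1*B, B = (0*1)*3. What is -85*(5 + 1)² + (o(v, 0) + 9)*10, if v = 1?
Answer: -2970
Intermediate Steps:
B = 0 (B = 0*3 = 0)
o(E, w) = 0 (o(E, w) = 1*0 = 0)
-85*(5 + 1)² + (o(v, 0) + 9)*10 = -85*(5 + 1)² + (0 + 9)*10 = -85*6² + 9*10 = -85*36 + 90 = -3060 + 90 = -2970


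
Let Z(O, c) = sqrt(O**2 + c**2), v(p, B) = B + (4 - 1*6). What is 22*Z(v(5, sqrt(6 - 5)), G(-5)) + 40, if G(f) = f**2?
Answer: 40 + 22*sqrt(626) ≈ 590.44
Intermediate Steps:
v(p, B) = -2 + B (v(p, B) = B + (4 - 6) = B - 2 = -2 + B)
22*Z(v(5, sqrt(6 - 5)), G(-5)) + 40 = 22*sqrt((-2 + sqrt(6 - 5))**2 + ((-5)**2)**2) + 40 = 22*sqrt((-2 + sqrt(1))**2 + 25**2) + 40 = 22*sqrt((-2 + 1)**2 + 625) + 40 = 22*sqrt((-1)**2 + 625) + 40 = 22*sqrt(1 + 625) + 40 = 22*sqrt(626) + 40 = 40 + 22*sqrt(626)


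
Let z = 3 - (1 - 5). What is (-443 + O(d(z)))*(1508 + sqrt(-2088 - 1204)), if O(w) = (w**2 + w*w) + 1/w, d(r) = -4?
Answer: -620165 - 1645*I*sqrt(823)/2 ≈ -6.2017e+5 - 23596.0*I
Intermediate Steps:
z = 7 (z = 3 - 1*(-4) = 3 + 4 = 7)
O(w) = 1/w + 2*w**2 (O(w) = (w**2 + w**2) + 1/w = 2*w**2 + 1/w = 1/w + 2*w**2)
(-443 + O(d(z)))*(1508 + sqrt(-2088 - 1204)) = (-443 + (1 + 2*(-4)**3)/(-4))*(1508 + sqrt(-2088 - 1204)) = (-443 - (1 + 2*(-64))/4)*(1508 + sqrt(-3292)) = (-443 - (1 - 128)/4)*(1508 + 2*I*sqrt(823)) = (-443 - 1/4*(-127))*(1508 + 2*I*sqrt(823)) = (-443 + 127/4)*(1508 + 2*I*sqrt(823)) = -1645*(1508 + 2*I*sqrt(823))/4 = -620165 - 1645*I*sqrt(823)/2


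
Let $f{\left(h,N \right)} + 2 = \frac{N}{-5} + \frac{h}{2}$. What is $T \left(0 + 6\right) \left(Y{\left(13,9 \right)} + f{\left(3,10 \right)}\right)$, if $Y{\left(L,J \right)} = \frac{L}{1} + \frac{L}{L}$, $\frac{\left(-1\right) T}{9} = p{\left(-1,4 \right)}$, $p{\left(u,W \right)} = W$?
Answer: $-2484$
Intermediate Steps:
$f{\left(h,N \right)} = -2 + \frac{h}{2} - \frac{N}{5}$ ($f{\left(h,N \right)} = -2 + \left(\frac{N}{-5} + \frac{h}{2}\right) = -2 + \left(N \left(- \frac{1}{5}\right) + h \frac{1}{2}\right) = -2 - \left(- \frac{h}{2} + \frac{N}{5}\right) = -2 + \frac{h}{2} - \frac{N}{5}$)
$T = -36$ ($T = \left(-9\right) 4 = -36$)
$Y{\left(L,J \right)} = 1 + L$ ($Y{\left(L,J \right)} = L 1 + 1 = L + 1 = 1 + L$)
$T \left(0 + 6\right) \left(Y{\left(13,9 \right)} + f{\left(3,10 \right)}\right) = - 36 \left(0 + 6\right) \left(\left(1 + 13\right) - \frac{5}{2}\right) = \left(-36\right) 6 \left(14 - \frac{5}{2}\right) = - 216 \left(14 - \frac{5}{2}\right) = \left(-216\right) \frac{23}{2} = -2484$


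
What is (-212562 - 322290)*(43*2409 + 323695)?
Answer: -228532632264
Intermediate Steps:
(-212562 - 322290)*(43*2409 + 323695) = -534852*(103587 + 323695) = -534852*427282 = -228532632264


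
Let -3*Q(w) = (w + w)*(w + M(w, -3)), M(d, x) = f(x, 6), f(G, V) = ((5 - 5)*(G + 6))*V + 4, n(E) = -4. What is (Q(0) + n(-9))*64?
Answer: -256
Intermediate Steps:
f(G, V) = 4 (f(G, V) = (0*(6 + G))*V + 4 = 0*V + 4 = 0 + 4 = 4)
M(d, x) = 4
Q(w) = -2*w*(4 + w)/3 (Q(w) = -(w + w)*(w + 4)/3 = -2*w*(4 + w)/3)
(Q(0) + n(-9))*64 = (-2/3*0*(4 + 0) - 4)*64 = (-2/3*0*4 - 4)*64 = (0 - 4)*64 = -4*64 = -256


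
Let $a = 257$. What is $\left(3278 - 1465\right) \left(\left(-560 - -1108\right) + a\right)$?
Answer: $1459465$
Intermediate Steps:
$\left(3278 - 1465\right) \left(\left(-560 - -1108\right) + a\right) = \left(3278 - 1465\right) \left(\left(-560 - -1108\right) + 257\right) = 1813 \left(\left(-560 + 1108\right) + 257\right) = 1813 \left(548 + 257\right) = 1813 \cdot 805 = 1459465$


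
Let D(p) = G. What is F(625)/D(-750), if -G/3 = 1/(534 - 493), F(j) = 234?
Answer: -3198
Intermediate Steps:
G = -3/41 (G = -3/(534 - 493) = -3/41 ≈ -0.073171)
D(p) = -3/41
F(625)/D(-750) = 234/(-3/41) = 234*(-41/3) = -3198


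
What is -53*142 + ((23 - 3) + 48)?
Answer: -7458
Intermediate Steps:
-53*142 + ((23 - 3) + 48) = -7526 + (20 + 48) = -7526 + 68 = -7458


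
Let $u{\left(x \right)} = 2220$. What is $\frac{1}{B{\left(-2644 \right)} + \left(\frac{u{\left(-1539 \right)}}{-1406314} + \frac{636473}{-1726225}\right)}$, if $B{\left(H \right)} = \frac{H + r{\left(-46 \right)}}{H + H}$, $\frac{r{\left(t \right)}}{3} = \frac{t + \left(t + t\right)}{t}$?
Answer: $\frac{6418612433014600}{821655688878207} \approx 7.8118$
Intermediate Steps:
$r{\left(t \right)} = 9$ ($r{\left(t \right)} = 3 \frac{t + \left(t + t\right)}{t} = 3 \frac{t + 2 t}{t} = 3 \frac{3 t}{t} = 3 \cdot 3 = 9$)
$B{\left(H \right)} = \frac{9 + H}{2 H}$ ($B{\left(H \right)} = \frac{H + 9}{H + H} = \frac{9 + H}{2 H}$)
$\frac{1}{B{\left(-2644 \right)} + \left(\frac{u{\left(-1539 \right)}}{-1406314} + \frac{636473}{-1726225}\right)} = \frac{1}{\frac{9 - 2644}{2 \left(-2644\right)} + \left(\frac{2220}{-1406314} + \frac{636473}{-1726225}\right)} = \frac{1}{\frac{1}{2} \left(- \frac{1}{2644}\right) \left(-2635\right) + \left(2220 \left(- \frac{1}{1406314}\right) + 636473 \left(- \frac{1}{1726225}\right)\right)} = \frac{1}{\frac{2635}{5288} - \frac{449456555011}{1213807192325}} = \frac{1}{\frac{821655688878207}{6418612433014600}} = \frac{6418612433014600}{821655688878207}$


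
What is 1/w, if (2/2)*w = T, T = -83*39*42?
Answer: -1/135954 ≈ -7.3554e-6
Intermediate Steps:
T = -135954 (T = -3237*42 = -135954)
w = -135954
1/w = 1/(-135954) = -1/135954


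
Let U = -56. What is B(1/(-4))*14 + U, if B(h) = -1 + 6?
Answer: 14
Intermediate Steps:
B(h) = 5
B(1/(-4))*14 + U = 5*14 - 56 = 70 - 56 = 14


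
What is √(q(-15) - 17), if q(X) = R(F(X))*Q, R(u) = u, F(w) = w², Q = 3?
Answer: √658 ≈ 25.652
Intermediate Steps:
q(X) = 3*X² (q(X) = X²*3 = 3*X²)
√(q(-15) - 17) = √(3*(-15)² - 17) = √(3*225 - 17) = √(675 - 17) = √658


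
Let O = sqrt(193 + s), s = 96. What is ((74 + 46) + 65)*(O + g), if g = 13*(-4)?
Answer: -6475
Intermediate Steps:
g = -52
O = 17 (O = sqrt(193 + 96) = sqrt(289) = 17)
((74 + 46) + 65)*(O + g) = ((74 + 46) + 65)*(17 - 52) = (120 + 65)*(-35) = 185*(-35) = -6475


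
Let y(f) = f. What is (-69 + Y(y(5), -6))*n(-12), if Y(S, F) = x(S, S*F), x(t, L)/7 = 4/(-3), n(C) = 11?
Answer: -2585/3 ≈ -861.67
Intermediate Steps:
x(t, L) = -28/3 (x(t, L) = 7*(4/(-3)) = 7*(4*(-1/3)) = 7*(-4/3) = -28/3)
Y(S, F) = -28/3
(-69 + Y(y(5), -6))*n(-12) = (-69 - 28/3)*11 = -235/3*11 = -2585/3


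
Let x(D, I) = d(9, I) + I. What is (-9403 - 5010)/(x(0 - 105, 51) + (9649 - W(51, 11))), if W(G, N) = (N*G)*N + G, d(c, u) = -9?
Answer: -14413/3469 ≈ -4.1548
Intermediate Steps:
W(G, N) = G + G*N**2 (W(G, N) = (G*N)*N + G = G*N**2 + G = G + G*N**2)
x(D, I) = -9 + I
(-9403 - 5010)/(x(0 - 105, 51) + (9649 - W(51, 11))) = (-9403 - 5010)/((-9 + 51) + (9649 - 51*(1 + 11**2))) = -14413/(42 + (9649 - 51*(1 + 121))) = -14413/(42 + (9649 - 51*122)) = -14413/(42 + (9649 - 1*6222)) = -14413/(42 + (9649 - 6222)) = -14413/(42 + 3427) = -14413/3469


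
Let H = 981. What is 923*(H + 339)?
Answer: 1218360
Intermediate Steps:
923*(H + 339) = 923*(981 + 339) = 923*1320 = 1218360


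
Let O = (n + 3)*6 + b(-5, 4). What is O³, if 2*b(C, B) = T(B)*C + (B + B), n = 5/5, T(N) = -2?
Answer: 35937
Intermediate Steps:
n = 1 (n = 5*(⅕) = 1)
b(C, B) = B - C (b(C, B) = (-2*C + (B + B))/2 = (-2*C + 2*B)/2 = B - C)
O = 33 (O = (1 + 3)*6 + (4 - 1*(-5)) = 4*6 + (4 + 5) = 24 + 9 = 33)
O³ = 33³ = 35937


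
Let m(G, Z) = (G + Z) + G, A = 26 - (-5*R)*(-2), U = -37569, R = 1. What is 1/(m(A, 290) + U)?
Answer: -1/37247 ≈ -2.6848e-5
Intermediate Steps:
A = 16 (A = 26 - (-5*1)*(-2) = 26 - (-5)*(-2) = 26 - 1*10 = 26 - 10 = 16)
m(G, Z) = Z + 2*G
1/(m(A, 290) + U) = 1/((290 + 2*16) - 37569) = 1/((290 + 32) - 37569) = 1/(322 - 37569) = 1/(-37247) = -1/37247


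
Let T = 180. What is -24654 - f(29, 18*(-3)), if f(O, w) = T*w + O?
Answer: -14963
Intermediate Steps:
f(O, w) = O + 180*w (f(O, w) = 180*w + O = O + 180*w)
-24654 - f(29, 18*(-3)) = -24654 - (29 + 180*(18*(-3))) = -24654 - (29 + 180*(-54)) = -24654 - (29 - 9720) = -24654 - 1*(-9691) = -24654 + 9691 = -14963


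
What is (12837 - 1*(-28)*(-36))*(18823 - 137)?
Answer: 221036694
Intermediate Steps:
(12837 - 1*(-28)*(-36))*(18823 - 137) = (12837 + 28*(-36))*18686 = (12837 - 1008)*18686 = 11829*18686 = 221036694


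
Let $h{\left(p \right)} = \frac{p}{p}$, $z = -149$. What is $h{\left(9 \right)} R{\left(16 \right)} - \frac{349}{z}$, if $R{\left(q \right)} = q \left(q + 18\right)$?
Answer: $\frac{81405}{149} \approx 546.34$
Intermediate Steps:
$R{\left(q \right)} = q \left(18 + q\right)$
$h{\left(p \right)} = 1$
$h{\left(9 \right)} R{\left(16 \right)} - \frac{349}{z} = 1 \cdot 16 \left(18 + 16\right) - \frac{349}{-149} = 1 \cdot 16 \cdot 34 - - \frac{349}{149} = 1 \cdot 544 + \frac{349}{149} = 544 + \frac{349}{149} = \frac{81405}{149}$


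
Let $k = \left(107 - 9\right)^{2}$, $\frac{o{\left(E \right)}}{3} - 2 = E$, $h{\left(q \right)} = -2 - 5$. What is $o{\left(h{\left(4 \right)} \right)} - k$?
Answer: $-9619$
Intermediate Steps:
$h{\left(q \right)} = -7$ ($h{\left(q \right)} = -2 - 5 = -7$)
$o{\left(E \right)} = 6 + 3 E$
$k = 9604$ ($k = 98^{2} = 9604$)
$o{\left(h{\left(4 \right)} \right)} - k = \left(6 + 3 \left(-7\right)\right) - 9604 = \left(6 - 21\right) - 9604 = -15 - 9604 = -9619$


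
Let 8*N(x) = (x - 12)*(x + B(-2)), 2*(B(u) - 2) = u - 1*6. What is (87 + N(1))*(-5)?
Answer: -3535/8 ≈ -441.88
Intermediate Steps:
B(u) = -1 + u/2 (B(u) = 2 + (u - 1*6)/2 = 2 + (u - 6)/2 = 2 + (-6 + u)/2 = 2 + (-3 + u/2) = -1 + u/2)
N(x) = (-12 + x)*(-2 + x)/8 (N(x) = ((x - 12)*(x + (-1 + (½)*(-2))))/8 = ((-12 + x)*(x + (-1 - 1)))/8 = ((-12 + x)*(x - 2))/8 = ((-12 + x)*(-2 + x))/8 = (-12 + x)*(-2 + x)/8)
(87 + N(1))*(-5) = (87 + (3 - 7/4*1 + (⅛)*1²))*(-5) = (87 + (3 - 7/4 + (⅛)*1))*(-5) = (87 + (3 - 7/4 + ⅛))*(-5) = (87 + 11/8)*(-5) = (707/8)*(-5) = -3535/8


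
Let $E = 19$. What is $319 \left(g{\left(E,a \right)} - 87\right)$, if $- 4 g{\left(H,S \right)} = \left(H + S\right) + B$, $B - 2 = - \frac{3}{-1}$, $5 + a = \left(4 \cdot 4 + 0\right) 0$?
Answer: $- \frac{117073}{4} \approx -29268.0$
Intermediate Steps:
$a = -5$ ($a = -5 + \left(4 \cdot 4 + 0\right) 0 = -5 + \left(16 + 0\right) 0 = -5 + 16 \cdot 0 = -5 + 0 = -5$)
$B = 5$ ($B = 2 - \frac{3}{-1} = 2 - -3 = 2 + 3 = 5$)
$g{\left(H,S \right)} = - \frac{5}{4} - \frac{H}{4} - \frac{S}{4}$ ($g{\left(H,S \right)} = - \frac{\left(H + S\right) + 5}{4} = - \frac{5 + H + S}{4} = - \frac{5}{4} - \frac{H}{4} - \frac{S}{4}$)
$319 \left(g{\left(E,a \right)} - 87\right) = 319 \left(\left(- \frac{5}{4} - \frac{19}{4} - - \frac{5}{4}\right) - 87\right) = 319 \left(\left(- \frac{5}{4} - \frac{19}{4} + \frac{5}{4}\right) - 87\right) = 319 \left(- \frac{19}{4} - 87\right) = 319 \left(- \frac{367}{4}\right) = - \frac{117073}{4}$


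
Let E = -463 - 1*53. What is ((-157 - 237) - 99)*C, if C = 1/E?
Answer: 493/516 ≈ 0.95543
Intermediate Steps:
E = -516 (E = -463 - 53 = -516)
C = -1/516 (C = 1/(-516) = -1/516 ≈ -0.0019380)
((-157 - 237) - 99)*C = ((-157 - 237) - 99)*(-1/516) = (-394 - 99)*(-1/516) = -493*(-1/516) = 493/516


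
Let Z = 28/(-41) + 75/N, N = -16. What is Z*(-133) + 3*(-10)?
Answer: 448879/656 ≈ 684.27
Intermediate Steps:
Z = -3523/656 (Z = 28/(-41) + 75/(-16) = 28*(-1/41) + 75*(-1/16) = -28/41 - 75/16 = -3523/656 ≈ -5.3704)
Z*(-133) + 3*(-10) = -3523/656*(-133) + 3*(-10) = 468559/656 - 30 = 448879/656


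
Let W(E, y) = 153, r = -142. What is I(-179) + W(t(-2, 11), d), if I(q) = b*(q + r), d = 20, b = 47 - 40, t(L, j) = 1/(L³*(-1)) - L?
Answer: -2094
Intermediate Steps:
t(L, j) = -L - 1/L³ (t(L, j) = 1/(-L³) - L = -1/L³ - L = -L - 1/L³)
b = 7
I(q) = -994 + 7*q (I(q) = 7*(q - 142) = 7*(-142 + q) = -994 + 7*q)
I(-179) + W(t(-2, 11), d) = (-994 + 7*(-179)) + 153 = (-994 - 1253) + 153 = -2247 + 153 = -2094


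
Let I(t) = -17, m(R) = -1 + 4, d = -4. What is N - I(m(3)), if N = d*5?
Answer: -3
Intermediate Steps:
m(R) = 3
N = -20 (N = -4*5 = -20)
N - I(m(3)) = -20 - 1*(-17) = -20 + 17 = -3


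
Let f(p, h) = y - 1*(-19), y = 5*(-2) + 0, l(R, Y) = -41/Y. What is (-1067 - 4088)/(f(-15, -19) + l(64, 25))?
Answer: -128875/184 ≈ -700.41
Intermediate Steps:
y = -10 (y = -10 + 0 = -10)
f(p, h) = 9 (f(p, h) = -10 - 1*(-19) = -10 + 19 = 9)
(-1067 - 4088)/(f(-15, -19) + l(64, 25)) = (-1067 - 4088)/(9 - 41/25) = -5155/(9 - 41*1/25) = -5155/(9 - 41/25) = -5155/184/25 = -5155*25/184 = -128875/184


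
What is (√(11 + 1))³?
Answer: 24*√3 ≈ 41.569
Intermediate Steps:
(√(11 + 1))³ = (√12)³ = (2*√3)³ = 24*√3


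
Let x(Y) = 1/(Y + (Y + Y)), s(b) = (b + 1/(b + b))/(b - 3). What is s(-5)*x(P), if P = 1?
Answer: 17/80 ≈ 0.21250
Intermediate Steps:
s(b) = (b + 1/(2*b))/(-3 + b)
x(Y) = 1/(3*Y) (x(Y) = 1/(Y + 2*Y) = 1/(3*Y))
s(-5)*x(P) = ((½ + (-5)²)/((-5)*(-3 - 5)))*((⅓)/1) = (-⅕*(½ + 25)/(-8))*((⅓)*1) = -⅕*(-⅛)*51/2*(⅓) = (51/80)*(⅓) = 17/80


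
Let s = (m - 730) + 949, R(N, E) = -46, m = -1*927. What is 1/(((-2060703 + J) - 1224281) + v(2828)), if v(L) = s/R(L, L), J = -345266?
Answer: -23/83495396 ≈ -2.7546e-7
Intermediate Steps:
m = -927
s = -708 (s = (-927 - 730) + 949 = -1657 + 949 = -708)
v(L) = 354/23 (v(L) = -708/(-46) = -708*(-1/46) = 354/23)
1/(((-2060703 + J) - 1224281) + v(2828)) = 1/(((-2060703 - 345266) - 1224281) + 354/23) = 1/((-2405969 - 1224281) + 354/23) = 1/(-3630250 + 354/23) = 1/(-83495396/23) = -23/83495396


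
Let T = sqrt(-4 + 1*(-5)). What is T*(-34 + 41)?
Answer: 21*I ≈ 21.0*I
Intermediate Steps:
T = 3*I (T = sqrt(-4 - 5) = sqrt(-9) = 3*I ≈ 3.0*I)
T*(-34 + 41) = (3*I)*(-34 + 41) = (3*I)*7 = 21*I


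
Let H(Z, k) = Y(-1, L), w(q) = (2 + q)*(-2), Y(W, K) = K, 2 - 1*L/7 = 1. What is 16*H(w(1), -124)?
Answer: 112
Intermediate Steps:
L = 7 (L = 14 - 7*1 = 14 - 7 = 7)
w(q) = -4 - 2*q
H(Z, k) = 7
16*H(w(1), -124) = 16*7 = 112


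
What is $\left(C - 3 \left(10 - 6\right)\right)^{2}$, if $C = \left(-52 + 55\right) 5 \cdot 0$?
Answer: $144$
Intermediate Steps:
$C = 0$ ($C = 3 \cdot 0 = 0$)
$\left(C - 3 \left(10 - 6\right)\right)^{2} = \left(0 - 3 \left(10 - 6\right)\right)^{2} = \left(0 - 12\right)^{2} = \left(-12\right)^{2} = 144$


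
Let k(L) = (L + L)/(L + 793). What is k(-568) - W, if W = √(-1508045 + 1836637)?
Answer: -1136/225 - 4*√20537 ≈ -578.28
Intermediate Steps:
k(L) = 2*L/(793 + L) (k(L) = (2*L)/(793 + L) = 2*L/(793 + L))
W = 4*√20537 (W = √328592 = 4*√20537 ≈ 573.23)
k(-568) - W = 2*(-568)/(793 - 568) - 4*√20537 = 2*(-568)/225 - 4*√20537 = 2*(-568)*(1/225) - 4*√20537 = -1136/225 - 4*√20537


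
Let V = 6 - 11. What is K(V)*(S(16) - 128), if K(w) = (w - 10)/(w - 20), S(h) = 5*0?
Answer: -384/5 ≈ -76.800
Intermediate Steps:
V = -5
S(h) = 0
K(w) = (-10 + w)/(-20 + w)
K(V)*(S(16) - 128) = ((-10 - 5)/(-20 - 5))*(0 - 128) = (-15/(-25))*(-128) = -1/25*(-15)*(-128) = (3/5)*(-128) = -384/5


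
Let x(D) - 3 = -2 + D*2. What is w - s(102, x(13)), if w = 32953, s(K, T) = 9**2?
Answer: 32872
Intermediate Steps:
x(D) = 1 + 2*D (x(D) = 3 + (-2 + D*2) = 3 + (-2 + 2*D) = 1 + 2*D)
s(K, T) = 81
w - s(102, x(13)) = 32953 - 1*81 = 32953 - 81 = 32872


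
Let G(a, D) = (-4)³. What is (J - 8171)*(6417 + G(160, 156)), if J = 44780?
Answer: 232576977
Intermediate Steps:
G(a, D) = -64
(J - 8171)*(6417 + G(160, 156)) = (44780 - 8171)*(6417 - 64) = 36609*6353 = 232576977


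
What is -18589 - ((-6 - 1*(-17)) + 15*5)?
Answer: -18675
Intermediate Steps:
-18589 - ((-6 - 1*(-17)) + 15*5) = -18589 - ((-6 + 17) + 75) = -18589 - (11 + 75) = -18589 - 1*86 = -18589 - 86 = -18675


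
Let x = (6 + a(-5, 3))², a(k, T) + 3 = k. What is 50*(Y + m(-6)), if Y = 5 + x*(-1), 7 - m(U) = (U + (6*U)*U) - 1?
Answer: -10050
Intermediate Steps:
a(k, T) = -3 + k
m(U) = 8 - U - 6*U² (m(U) = 7 - ((U + (6*U)*U) - 1) = 7 - ((U + 6*U²) - 1) = 7 - (-1 + U + 6*U²) = 7 + (1 - U - 6*U²) = 8 - U - 6*U²)
x = 4 (x = (6 + (-3 - 5))² = (6 - 8)² = (-2)² = 4)
Y = 1 (Y = 5 + 4*(-1) = 5 - 4 = 1)
50*(Y + m(-6)) = 50*(1 + (8 - 1*(-6) - 6*(-6)²)) = 50*(1 + (8 + 6 - 6*36)) = 50*(1 + (8 + 6 - 216)) = 50*(1 - 202) = 50*(-201) = -10050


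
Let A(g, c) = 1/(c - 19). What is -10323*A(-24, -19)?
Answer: 10323/38 ≈ 271.66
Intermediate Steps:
A(g, c) = 1/(-19 + c)
-10323*A(-24, -19) = -10323/(-19 - 19) = -10323/(-38) = -10323*(-1/38) = 10323/38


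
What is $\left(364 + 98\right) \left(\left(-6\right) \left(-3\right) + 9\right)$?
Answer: $12474$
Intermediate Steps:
$\left(364 + 98\right) \left(\left(-6\right) \left(-3\right) + 9\right) = 462 \left(18 + 9\right) = 462 \cdot 27 = 12474$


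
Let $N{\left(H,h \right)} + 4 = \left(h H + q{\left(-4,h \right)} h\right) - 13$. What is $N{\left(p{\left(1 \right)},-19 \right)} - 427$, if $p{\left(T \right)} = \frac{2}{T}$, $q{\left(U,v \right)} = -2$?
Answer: $-444$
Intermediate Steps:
$N{\left(H,h \right)} = -17 - 2 h + H h$ ($N{\left(H,h \right)} = -4 - \left(13 + 2 h - h H\right) = -4 - \left(13 + 2 h - H h\right) = -17 - 2 h + H h$)
$N{\left(p{\left(1 \right)},-19 \right)} - 427 = \left(-17 - -38 + \frac{2}{1} \left(-19\right)\right) - 427 = \left(-17 + 38 + 2 \cdot 1 \left(-19\right)\right) - 427 = \left(-17 + 38 + 2 \left(-19\right)\right) - 427 = \left(-17 + 38 - 38\right) - 427 = -17 - 427 = -444$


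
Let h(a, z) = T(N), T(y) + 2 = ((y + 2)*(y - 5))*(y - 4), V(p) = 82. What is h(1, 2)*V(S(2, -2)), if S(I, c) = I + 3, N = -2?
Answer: -164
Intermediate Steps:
S(I, c) = 3 + I
T(y) = -2 + (-5 + y)*(-4 + y)*(2 + y) (T(y) = -2 + ((y + 2)*(y - 5))*(y - 4) = -2 + ((2 + y)*(-5 + y))*(-4 + y) = -2 + ((-5 + y)*(2 + y))*(-4 + y) = -2 + (-5 + y)*(-4 + y)*(2 + y))
h(a, z) = -2 (h(a, z) = 38 + (-2)³ - 7*(-2)² + 2*(-2) = 38 - 8 - 7*4 - 4 = 38 - 8 - 28 - 4 = -2)
h(1, 2)*V(S(2, -2)) = -2*82 = -164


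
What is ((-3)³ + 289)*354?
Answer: 92748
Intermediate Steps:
((-3)³ + 289)*354 = (-27 + 289)*354 = 262*354 = 92748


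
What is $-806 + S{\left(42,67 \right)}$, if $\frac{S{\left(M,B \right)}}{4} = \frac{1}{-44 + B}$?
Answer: $- \frac{18534}{23} \approx -805.83$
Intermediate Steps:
$S{\left(M,B \right)} = \frac{4}{-44 + B}$
$-806 + S{\left(42,67 \right)} = -806 + \frac{4}{-44 + 67} = -806 + \frac{4}{23} = - \frac{18534}{23}$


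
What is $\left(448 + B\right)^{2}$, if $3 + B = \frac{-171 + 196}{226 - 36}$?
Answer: $\frac{286117225}{1444} \approx 1.9814 \cdot 10^{5}$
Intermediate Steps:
$B = - \frac{109}{38}$ ($B = -3 + \frac{-171 + 196}{226 - 36} = -3 + \frac{25}{190} = -3 + 25 \cdot \frac{1}{190} = -3 + \frac{5}{38} = - \frac{109}{38} \approx -2.8684$)
$\left(448 + B\right)^{2} = \left(448 - \frac{109}{38}\right)^{2} = \left(\frac{16915}{38}\right)^{2} = \frac{286117225}{1444}$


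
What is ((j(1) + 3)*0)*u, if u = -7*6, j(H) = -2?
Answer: 0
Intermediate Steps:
u = -42
((j(1) + 3)*0)*u = ((-2 + 3)*0)*(-42) = (1*0)*(-42) = 0*(-42) = 0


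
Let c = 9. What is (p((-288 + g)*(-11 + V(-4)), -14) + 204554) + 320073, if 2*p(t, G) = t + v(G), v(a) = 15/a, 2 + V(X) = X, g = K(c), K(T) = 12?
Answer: 14755229/28 ≈ 5.2697e+5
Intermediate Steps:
g = 12
V(X) = -2 + X
p(t, G) = t/2 + 15/(2*G) (p(t, G) = (t + 15/G)/2 = t/2 + 15/(2*G))
(p((-288 + g)*(-11 + V(-4)), -14) + 204554) + 320073 = ((½)*(15 - 14*(-288 + 12)*(-11 + (-2 - 4)))/(-14) + 204554) + 320073 = ((½)*(-1/14)*(15 - (-3864)*(-11 - 6)) + 204554) + 320073 = ((½)*(-1/14)*(15 - (-3864)*(-17)) + 204554) + 320073 = ((½)*(-1/14)*(15 - 14*4692) + 204554) + 320073 = ((½)*(-1/14)*(15 - 65688) + 204554) + 320073 = ((½)*(-1/14)*(-65673) + 204554) + 320073 = (65673/28 + 204554) + 320073 = 5793185/28 + 320073 = 14755229/28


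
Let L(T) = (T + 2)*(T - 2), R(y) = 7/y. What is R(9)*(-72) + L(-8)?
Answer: 4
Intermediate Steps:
L(T) = (-2 + T)*(2 + T) (L(T) = (2 + T)*(-2 + T) = (-2 + T)*(2 + T))
R(9)*(-72) + L(-8) = (7/9)*(-72) + (-4 + (-8)²) = (7*(⅑))*(-72) + (-4 + 64) = (7/9)*(-72) + 60 = -56 + 60 = 4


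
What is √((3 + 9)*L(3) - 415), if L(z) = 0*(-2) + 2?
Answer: I*√391 ≈ 19.774*I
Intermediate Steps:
L(z) = 2 (L(z) = 0 + 2 = 2)
√((3 + 9)*L(3) - 415) = √((3 + 9)*2 - 415) = √(12*2 - 415) = √(24 - 415) = √(-391) = I*√391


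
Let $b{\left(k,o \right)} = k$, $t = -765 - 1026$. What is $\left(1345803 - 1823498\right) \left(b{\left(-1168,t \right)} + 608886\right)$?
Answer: $-290303850010$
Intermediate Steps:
$t = -1791$ ($t = -765 - 1026 = -1791$)
$\left(1345803 - 1823498\right) \left(b{\left(-1168,t \right)} + 608886\right) = \left(1345803 - 1823498\right) \left(-1168 + 608886\right) = \left(-477695\right) 607718 = -290303850010$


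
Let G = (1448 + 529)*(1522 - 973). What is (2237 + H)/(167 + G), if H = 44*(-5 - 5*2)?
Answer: 1577/1085540 ≈ 0.0014527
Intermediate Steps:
G = 1085373 (G = 1977*549 = 1085373)
H = -660 (H = 44*(-5 - 10) = 44*(-15) = -660)
(2237 + H)/(167 + G) = (2237 - 660)/(167 + 1085373) = 1577/1085540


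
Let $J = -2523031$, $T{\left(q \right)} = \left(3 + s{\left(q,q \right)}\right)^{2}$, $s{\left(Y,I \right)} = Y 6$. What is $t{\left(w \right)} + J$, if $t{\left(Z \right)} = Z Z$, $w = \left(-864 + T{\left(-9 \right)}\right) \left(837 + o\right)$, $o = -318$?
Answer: $812705135978$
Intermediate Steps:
$s{\left(Y,I \right)} = 6 Y$
$T{\left(q \right)} = \left(3 + 6 q\right)^{2}$
$w = 901503$ ($w = \left(-864 + 9 \left(1 + 2 \left(-9\right)\right)^{2}\right) \left(837 - 318\right) = \left(-864 + 9 \left(1 - 18\right)^{2}\right) 519 = \left(-864 + 9 \left(-17\right)^{2}\right) 519 = \left(-864 + 9 \cdot 289\right) 519 = \left(-864 + 2601\right) 519 = 1737 \cdot 519 = 901503$)
$t{\left(Z \right)} = Z^{2}$
$t{\left(w \right)} + J = 901503^{2} - 2523031 = 812707659009 - 2523031 = 812705135978$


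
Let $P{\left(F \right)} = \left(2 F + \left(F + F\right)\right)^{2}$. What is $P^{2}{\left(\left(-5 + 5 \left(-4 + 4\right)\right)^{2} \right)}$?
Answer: $100000000$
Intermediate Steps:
$P{\left(F \right)} = 16 F^{2}$ ($P{\left(F \right)} = \left(2 F + 2 F\right)^{2} = \left(4 F\right)^{2} = 16 F^{2}$)
$P^{2}{\left(\left(-5 + 5 \left(-4 + 4\right)\right)^{2} \right)} = \left(16 \left(\left(-5 + 5 \left(-4 + 4\right)\right)^{2}\right)^{2}\right)^{2} = \left(16 \left(\left(-5 + 5 \cdot 0\right)^{2}\right)^{2}\right)^{2} = \left(16 \left(\left(-5 + 0\right)^{2}\right)^{2}\right)^{2} = \left(16 \left(\left(-5\right)^{2}\right)^{2}\right)^{2} = \left(16 \cdot 25^{2}\right)^{2} = \left(16 \cdot 625\right)^{2} = 10000^{2} = 100000000$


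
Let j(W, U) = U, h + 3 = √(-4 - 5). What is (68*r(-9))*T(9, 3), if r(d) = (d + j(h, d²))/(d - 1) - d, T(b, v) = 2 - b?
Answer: -4284/5 ≈ -856.80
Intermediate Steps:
h = -3 + 3*I (h = -3 + √(-4 - 5) = -3 + √(-9) = -3 + 3*I ≈ -3.0 + 3.0*I)
r(d) = -d + (d + d²)/(-1 + d) (r(d) = (d + d²)/(d - 1) - d = (d + d²)/(-1 + d) - d = -d + (d + d²)/(-1 + d))
(68*r(-9))*T(9, 3) = (68*(2*(-9)/(-1 - 9)))*(2 - 1*9) = (68*(2*(-9)/(-10)))*(2 - 9) = (68*(2*(-9)*(-⅒)))*(-7) = (68*(9/5))*(-7) = (612/5)*(-7) = -4284/5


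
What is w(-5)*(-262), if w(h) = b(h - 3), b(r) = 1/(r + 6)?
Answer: 131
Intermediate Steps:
b(r) = 1/(6 + r)
w(h) = 1/(3 + h) (w(h) = 1/(6 + (h - 3)) = 1/(6 + (-3 + h)) = 1/(3 + h))
w(-5)*(-262) = -262/(3 - 5) = -262/(-2) = -½*(-262) = 131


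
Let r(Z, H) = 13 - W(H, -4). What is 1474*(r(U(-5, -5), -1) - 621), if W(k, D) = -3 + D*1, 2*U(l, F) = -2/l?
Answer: -885874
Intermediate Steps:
U(l, F) = -1/l (U(l, F) = (-2/l)/2 = -1/l)
W(k, D) = -3 + D
r(Z, H) = 20 (r(Z, H) = 13 - (-3 - 4) = 13 - 1*(-7) = 13 + 7 = 20)
1474*(r(U(-5, -5), -1) - 621) = 1474*(20 - 621) = 1474*(-601) = -885874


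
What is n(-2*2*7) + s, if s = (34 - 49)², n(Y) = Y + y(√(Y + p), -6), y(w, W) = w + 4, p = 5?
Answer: 201 + I*√23 ≈ 201.0 + 4.7958*I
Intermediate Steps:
y(w, W) = 4 + w
n(Y) = 4 + Y + √(5 + Y) (n(Y) = Y + (4 + √(Y + 5)) = Y + (4 + √(5 + Y)) = 4 + Y + √(5 + Y))
s = 225 (s = (-15)² = 225)
n(-2*2*7) + s = (4 - 2*2*7 + √(5 - 2*2*7)) + 225 = (4 - 4*7 + √(5 - 4*7)) + 225 = (4 - 28 + √(5 - 28)) + 225 = (4 - 28 + √(-23)) + 225 = (4 - 28 + I*√23) + 225 = (-24 + I*√23) + 225 = 201 + I*√23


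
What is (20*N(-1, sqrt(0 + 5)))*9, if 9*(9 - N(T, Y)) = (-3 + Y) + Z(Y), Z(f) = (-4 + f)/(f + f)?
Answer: 1670 - 12*sqrt(5) ≈ 1643.2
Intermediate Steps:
Z(f) = (-4 + f)/(2*f) (Z(f) = (-4 + f)/((2*f)) = (-4 + f)*(1/(2*f)) = (-4 + f)/(2*f))
N(T, Y) = 28/3 - Y/9 - (-4 + Y)/(18*Y) (N(T, Y) = 9 - ((-3 + Y) + (-4 + Y)/(2*Y))/9 = 9 - (-3 + Y + (-4 + Y)/(2*Y))/9 = 9 + (1/3 - Y/9 - (-4 + Y)/(18*Y)) = 28/3 - Y/9 - (-4 + Y)/(18*Y))
(20*N(-1, sqrt(0 + 5)))*9 = (20*(167/18 - sqrt(0 + 5)/9 + 2/(9*(sqrt(0 + 5)))))*9 = (20*(167/18 - sqrt(5)/9 + 2/(9*(sqrt(5)))))*9 = (20*(167/18 - sqrt(5)/9 + 2*(sqrt(5)/5)/9))*9 = (20*(167/18 - sqrt(5)/9 + 2*sqrt(5)/45))*9 = (20*(167/18 - sqrt(5)/15))*9 = (1670/9 - 4*sqrt(5)/3)*9 = 1670 - 12*sqrt(5)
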